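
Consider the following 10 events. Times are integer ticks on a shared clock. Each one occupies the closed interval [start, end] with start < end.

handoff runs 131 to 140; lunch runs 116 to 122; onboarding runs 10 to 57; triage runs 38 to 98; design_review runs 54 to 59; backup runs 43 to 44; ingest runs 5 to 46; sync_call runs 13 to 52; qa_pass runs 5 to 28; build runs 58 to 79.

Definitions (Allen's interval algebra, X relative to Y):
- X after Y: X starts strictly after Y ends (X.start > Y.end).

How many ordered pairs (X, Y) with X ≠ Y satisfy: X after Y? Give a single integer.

Checking all 90 ordered pairs for relation 'after'; matching pairs in alphabetical order:
(backup, qa_pass): backup after qa_pass ✓
(build, backup): build after backup ✓
(build, ingest): build after ingest ✓
(build, onboarding): build after onboarding ✓
(build, qa_pass): build after qa_pass ✓
(build, sync_call): build after sync_call ✓
(design_review, backup): design_review after backup ✓
(design_review, ingest): design_review after ingest ✓
(design_review, qa_pass): design_review after qa_pass ✓
(design_review, sync_call): design_review after sync_call ✓
(handoff, backup): handoff after backup ✓
(handoff, build): handoff after build ✓
(handoff, design_review): handoff after design_review ✓
(handoff, ingest): handoff after ingest ✓
(handoff, lunch): handoff after lunch ✓
(handoff, onboarding): handoff after onboarding ✓
(handoff, qa_pass): handoff after qa_pass ✓
(handoff, sync_call): handoff after sync_call ✓
(handoff, triage): handoff after triage ✓
(lunch, backup): lunch after backup ✓
(lunch, build): lunch after build ✓
(lunch, design_review): lunch after design_review ✓
(lunch, ingest): lunch after ingest ✓
(lunch, onboarding): lunch after onboarding ✓
... plus 4 further pairs not listed.
Count: 28.

28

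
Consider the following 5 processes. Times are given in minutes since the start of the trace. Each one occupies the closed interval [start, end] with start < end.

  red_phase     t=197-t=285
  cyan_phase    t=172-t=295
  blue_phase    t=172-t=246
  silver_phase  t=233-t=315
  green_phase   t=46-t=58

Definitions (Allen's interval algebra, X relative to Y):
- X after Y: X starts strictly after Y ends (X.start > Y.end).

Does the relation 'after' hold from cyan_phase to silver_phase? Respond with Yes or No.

No

cyan_phase = [t=172, t=295], silver_phase = [t=233, t=315].
Actual relation of cyan_phase to silver_phase: overlaps.
Asked whether 'after' holds → No.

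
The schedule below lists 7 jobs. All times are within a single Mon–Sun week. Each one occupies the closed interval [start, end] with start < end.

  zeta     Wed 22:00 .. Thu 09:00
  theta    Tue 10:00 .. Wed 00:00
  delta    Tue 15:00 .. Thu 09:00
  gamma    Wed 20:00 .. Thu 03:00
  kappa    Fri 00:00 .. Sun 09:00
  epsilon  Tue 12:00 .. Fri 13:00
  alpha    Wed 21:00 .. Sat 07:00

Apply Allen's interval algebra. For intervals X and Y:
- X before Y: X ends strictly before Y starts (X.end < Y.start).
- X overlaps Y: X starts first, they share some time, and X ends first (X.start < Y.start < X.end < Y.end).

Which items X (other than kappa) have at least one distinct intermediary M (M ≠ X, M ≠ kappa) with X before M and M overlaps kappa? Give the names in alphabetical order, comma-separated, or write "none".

Target kappa = [Fri 00:00, Sun 09:00].
Intermediaries M with M overlaps kappa: alpha, epsilon.
Via alpha — items with X before alpha: theta.
Via epsilon — items with X before epsilon: none.
Union: theta.

theta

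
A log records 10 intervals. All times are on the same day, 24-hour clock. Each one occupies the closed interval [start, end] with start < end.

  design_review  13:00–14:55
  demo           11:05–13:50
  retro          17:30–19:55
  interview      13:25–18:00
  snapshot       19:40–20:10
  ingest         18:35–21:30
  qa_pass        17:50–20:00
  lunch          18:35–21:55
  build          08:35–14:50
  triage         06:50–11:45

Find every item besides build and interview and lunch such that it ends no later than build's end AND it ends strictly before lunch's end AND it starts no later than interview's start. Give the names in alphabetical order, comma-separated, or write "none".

demo, triage

Conditions: its end is no later than build's end (X.end <= 14:50) AND its end is strictly before lunch's end (X.end < 21:55) AND its start is no later than interview's start (X.start <= 13:25).
demo: end 13:50 <= 14:50? ✓; end 13:50 < 21:55? ✓; start 11:05 <= 13:25? ✓ → yes.
design_review: end 14:55 <= 14:50? ✗; end 14:55 < 21:55? ✓; start 13:00 <= 13:25? ✓ → no.
ingest: end 21:30 <= 14:50? ✗; end 21:30 < 21:55? ✓; start 18:35 <= 13:25? ✗ → no.
qa_pass: end 20:00 <= 14:50? ✗; end 20:00 < 21:55? ✓; start 17:50 <= 13:25? ✗ → no.
retro: end 19:55 <= 14:50? ✗; end 19:55 < 21:55? ✓; start 17:30 <= 13:25? ✗ → no.
snapshot: end 20:10 <= 14:50? ✗; end 20:10 < 21:55? ✓; start 19:40 <= 13:25? ✗ → no.
triage: end 11:45 <= 14:50? ✓; end 11:45 < 21:55? ✓; start 06:50 <= 13:25? ✓ → yes.
Result: demo, triage.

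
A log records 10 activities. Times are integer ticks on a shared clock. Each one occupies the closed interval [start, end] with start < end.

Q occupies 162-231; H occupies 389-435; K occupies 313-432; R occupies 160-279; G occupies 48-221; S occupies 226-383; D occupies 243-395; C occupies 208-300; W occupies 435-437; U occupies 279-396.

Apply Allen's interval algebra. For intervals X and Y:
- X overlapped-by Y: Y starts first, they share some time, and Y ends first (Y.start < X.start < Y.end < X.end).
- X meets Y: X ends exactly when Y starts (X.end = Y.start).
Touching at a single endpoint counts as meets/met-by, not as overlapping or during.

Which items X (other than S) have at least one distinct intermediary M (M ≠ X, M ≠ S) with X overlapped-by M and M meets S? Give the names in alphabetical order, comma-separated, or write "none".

Target S = [226, 383].
Intermediaries M with M meets S: none.
Union: none.

none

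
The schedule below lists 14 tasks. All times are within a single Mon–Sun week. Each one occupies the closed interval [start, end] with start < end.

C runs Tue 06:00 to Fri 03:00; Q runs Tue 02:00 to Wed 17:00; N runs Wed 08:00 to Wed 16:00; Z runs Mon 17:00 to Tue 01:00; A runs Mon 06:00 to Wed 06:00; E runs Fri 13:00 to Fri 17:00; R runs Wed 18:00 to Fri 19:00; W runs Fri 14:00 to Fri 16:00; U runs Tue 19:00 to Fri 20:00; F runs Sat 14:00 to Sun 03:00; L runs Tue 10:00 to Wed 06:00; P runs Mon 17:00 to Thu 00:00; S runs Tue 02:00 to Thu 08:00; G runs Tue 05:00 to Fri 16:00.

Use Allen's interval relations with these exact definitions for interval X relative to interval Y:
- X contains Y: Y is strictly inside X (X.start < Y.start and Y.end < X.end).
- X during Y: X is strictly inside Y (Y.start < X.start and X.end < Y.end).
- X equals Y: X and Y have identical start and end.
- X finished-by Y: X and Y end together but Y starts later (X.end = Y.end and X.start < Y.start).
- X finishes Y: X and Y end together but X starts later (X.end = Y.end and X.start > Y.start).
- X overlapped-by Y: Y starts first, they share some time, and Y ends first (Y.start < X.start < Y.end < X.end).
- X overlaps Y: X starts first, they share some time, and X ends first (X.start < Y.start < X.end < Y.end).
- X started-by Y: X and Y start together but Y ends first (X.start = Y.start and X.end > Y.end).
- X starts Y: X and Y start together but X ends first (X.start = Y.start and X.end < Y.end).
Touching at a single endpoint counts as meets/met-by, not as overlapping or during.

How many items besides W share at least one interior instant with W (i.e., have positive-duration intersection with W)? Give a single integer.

4

Target W = [Fri 14:00, Fri 16:00].
A [Mon 06:00, Wed 06:00] → before → no.
C [Tue 06:00, Fri 03:00] → before → no.
E [Fri 13:00, Fri 17:00] → contains → counts.
F [Sat 14:00, Sun 03:00] → after → no.
G [Tue 05:00, Fri 16:00] → finished-by → counts.
L [Tue 10:00, Wed 06:00] → before → no.
N [Wed 08:00, Wed 16:00] → before → no.
P [Mon 17:00, Thu 00:00] → before → no.
Q [Tue 02:00, Wed 17:00] → before → no.
R [Wed 18:00, Fri 19:00] → contains → counts.
S [Tue 02:00, Thu 08:00] → before → no.
U [Tue 19:00, Fri 20:00] → contains → counts.
Z [Mon 17:00, Tue 01:00] → before → no.
Total: 4.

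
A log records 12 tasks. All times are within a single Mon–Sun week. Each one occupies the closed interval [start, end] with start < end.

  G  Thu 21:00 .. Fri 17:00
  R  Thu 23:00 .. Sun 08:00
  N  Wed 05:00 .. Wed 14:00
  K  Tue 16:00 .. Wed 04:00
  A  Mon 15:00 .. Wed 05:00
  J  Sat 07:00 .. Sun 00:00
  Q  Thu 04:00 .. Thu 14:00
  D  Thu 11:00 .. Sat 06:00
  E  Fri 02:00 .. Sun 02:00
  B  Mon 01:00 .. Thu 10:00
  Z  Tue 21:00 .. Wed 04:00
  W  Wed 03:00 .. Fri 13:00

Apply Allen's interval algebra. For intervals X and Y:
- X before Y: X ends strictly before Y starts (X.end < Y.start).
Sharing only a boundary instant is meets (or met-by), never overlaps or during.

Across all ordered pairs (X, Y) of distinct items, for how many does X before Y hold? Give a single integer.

Checking all 132 ordered pairs for relation 'before'; matching pairs in alphabetical order:
(A, D): A before D ✓
(A, E): A before E ✓
(A, G): A before G ✓
(A, J): A before J ✓
(A, Q): A before Q ✓
(A, R): A before R ✓
(B, D): B before D ✓
(B, E): B before E ✓
(B, G): B before G ✓
(B, J): B before J ✓
(B, R): B before R ✓
(D, J): D before J ✓
(G, J): G before J ✓
(K, D): K before D ✓
(K, E): K before E ✓
(K, G): K before G ✓
(K, J): K before J ✓
(K, N): K before N ✓
(K, Q): K before Q ✓
(K, R): K before R ✓
(N, D): N before D ✓
(N, E): N before E ✓
(N, G): N before G ✓
(N, J): N before J ✓
... plus 14 further pairs not listed.
Count: 38.

38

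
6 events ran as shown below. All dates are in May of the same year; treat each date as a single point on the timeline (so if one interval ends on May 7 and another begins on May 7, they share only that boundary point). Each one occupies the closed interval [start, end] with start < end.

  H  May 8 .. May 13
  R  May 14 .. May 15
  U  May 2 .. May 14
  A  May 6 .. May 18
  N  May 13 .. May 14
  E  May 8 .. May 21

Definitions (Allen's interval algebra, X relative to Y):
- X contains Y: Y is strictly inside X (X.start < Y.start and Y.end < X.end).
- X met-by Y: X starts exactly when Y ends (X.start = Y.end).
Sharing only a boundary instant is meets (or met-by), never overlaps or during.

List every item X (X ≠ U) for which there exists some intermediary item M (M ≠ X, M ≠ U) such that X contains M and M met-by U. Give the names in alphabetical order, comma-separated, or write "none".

A, E

Target U = [May 2, May 14].
Intermediaries M with M met-by U: R.
Via R — items with X contains R: A, E.
Union: A, E.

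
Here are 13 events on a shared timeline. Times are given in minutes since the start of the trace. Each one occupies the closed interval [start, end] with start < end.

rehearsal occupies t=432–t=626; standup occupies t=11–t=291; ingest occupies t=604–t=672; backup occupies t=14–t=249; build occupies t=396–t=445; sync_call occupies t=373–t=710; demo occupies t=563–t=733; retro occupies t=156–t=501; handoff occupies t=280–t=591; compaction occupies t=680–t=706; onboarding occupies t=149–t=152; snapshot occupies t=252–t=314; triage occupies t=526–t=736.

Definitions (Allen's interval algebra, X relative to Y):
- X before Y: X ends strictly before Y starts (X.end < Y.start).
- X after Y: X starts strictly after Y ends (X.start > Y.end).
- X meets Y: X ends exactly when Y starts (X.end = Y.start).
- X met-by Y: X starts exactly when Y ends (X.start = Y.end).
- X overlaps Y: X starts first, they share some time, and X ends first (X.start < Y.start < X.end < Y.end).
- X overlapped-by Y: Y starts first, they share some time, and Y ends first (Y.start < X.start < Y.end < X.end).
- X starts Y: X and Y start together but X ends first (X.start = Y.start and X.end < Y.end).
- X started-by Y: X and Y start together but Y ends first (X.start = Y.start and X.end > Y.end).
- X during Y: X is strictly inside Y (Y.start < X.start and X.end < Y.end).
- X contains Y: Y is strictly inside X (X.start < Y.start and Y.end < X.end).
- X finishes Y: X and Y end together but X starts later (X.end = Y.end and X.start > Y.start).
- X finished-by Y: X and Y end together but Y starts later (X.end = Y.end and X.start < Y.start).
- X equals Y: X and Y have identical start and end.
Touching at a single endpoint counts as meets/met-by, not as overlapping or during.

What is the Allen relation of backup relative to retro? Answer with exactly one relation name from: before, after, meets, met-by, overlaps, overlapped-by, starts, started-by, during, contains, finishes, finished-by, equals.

backup = [t=14, t=249]; retro = [t=156, t=501].
Compare endpoints: backup.start < retro.start, backup.start < retro.end, backup.end > retro.start, backup.end < retro.end.
That pattern is 'overlaps'.

overlaps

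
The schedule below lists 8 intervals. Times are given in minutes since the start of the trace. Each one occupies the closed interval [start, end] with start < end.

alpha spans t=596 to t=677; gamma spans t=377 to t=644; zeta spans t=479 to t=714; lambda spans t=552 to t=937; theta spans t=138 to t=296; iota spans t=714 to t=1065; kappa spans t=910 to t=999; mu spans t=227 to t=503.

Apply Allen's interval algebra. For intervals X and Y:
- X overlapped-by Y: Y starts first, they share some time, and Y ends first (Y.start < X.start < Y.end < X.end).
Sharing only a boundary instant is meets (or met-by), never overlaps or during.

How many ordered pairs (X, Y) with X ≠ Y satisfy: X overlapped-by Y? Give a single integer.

Checking all 56 ordered pairs for relation 'overlapped-by'; matching pairs in alphabetical order:
(alpha, gamma): alpha overlapped-by gamma ✓
(gamma, mu): gamma overlapped-by mu ✓
(iota, lambda): iota overlapped-by lambda ✓
(kappa, lambda): kappa overlapped-by lambda ✓
(lambda, gamma): lambda overlapped-by gamma ✓
(lambda, zeta): lambda overlapped-by zeta ✓
(mu, theta): mu overlapped-by theta ✓
(zeta, gamma): zeta overlapped-by gamma ✓
(zeta, mu): zeta overlapped-by mu ✓
Count: 9.

9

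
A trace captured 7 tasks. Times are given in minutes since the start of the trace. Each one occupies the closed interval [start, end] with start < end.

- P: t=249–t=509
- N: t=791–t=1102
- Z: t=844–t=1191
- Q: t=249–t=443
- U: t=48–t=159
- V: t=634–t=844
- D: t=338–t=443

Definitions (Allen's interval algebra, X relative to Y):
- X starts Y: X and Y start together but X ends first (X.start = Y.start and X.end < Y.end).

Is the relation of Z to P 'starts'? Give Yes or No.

Z = [t=844, t=1191], P = [t=249, t=509].
Actual relation of Z to P: after.
Asked whether 'starts' holds → No.

No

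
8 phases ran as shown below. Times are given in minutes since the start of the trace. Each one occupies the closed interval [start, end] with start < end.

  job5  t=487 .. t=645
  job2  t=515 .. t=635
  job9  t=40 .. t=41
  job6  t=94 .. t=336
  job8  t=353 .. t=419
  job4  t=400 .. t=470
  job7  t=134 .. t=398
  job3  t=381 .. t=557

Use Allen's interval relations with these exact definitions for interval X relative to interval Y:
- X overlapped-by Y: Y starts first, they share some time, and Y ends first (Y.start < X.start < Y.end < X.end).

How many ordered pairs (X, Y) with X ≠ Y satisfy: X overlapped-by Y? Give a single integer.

7

Checking all 56 ordered pairs for relation 'overlapped-by'; matching pairs in alphabetical order:
(job2, job3): job2 overlapped-by job3 ✓
(job3, job7): job3 overlapped-by job7 ✓
(job3, job8): job3 overlapped-by job8 ✓
(job4, job8): job4 overlapped-by job8 ✓
(job5, job3): job5 overlapped-by job3 ✓
(job7, job6): job7 overlapped-by job6 ✓
(job8, job7): job8 overlapped-by job7 ✓
Count: 7.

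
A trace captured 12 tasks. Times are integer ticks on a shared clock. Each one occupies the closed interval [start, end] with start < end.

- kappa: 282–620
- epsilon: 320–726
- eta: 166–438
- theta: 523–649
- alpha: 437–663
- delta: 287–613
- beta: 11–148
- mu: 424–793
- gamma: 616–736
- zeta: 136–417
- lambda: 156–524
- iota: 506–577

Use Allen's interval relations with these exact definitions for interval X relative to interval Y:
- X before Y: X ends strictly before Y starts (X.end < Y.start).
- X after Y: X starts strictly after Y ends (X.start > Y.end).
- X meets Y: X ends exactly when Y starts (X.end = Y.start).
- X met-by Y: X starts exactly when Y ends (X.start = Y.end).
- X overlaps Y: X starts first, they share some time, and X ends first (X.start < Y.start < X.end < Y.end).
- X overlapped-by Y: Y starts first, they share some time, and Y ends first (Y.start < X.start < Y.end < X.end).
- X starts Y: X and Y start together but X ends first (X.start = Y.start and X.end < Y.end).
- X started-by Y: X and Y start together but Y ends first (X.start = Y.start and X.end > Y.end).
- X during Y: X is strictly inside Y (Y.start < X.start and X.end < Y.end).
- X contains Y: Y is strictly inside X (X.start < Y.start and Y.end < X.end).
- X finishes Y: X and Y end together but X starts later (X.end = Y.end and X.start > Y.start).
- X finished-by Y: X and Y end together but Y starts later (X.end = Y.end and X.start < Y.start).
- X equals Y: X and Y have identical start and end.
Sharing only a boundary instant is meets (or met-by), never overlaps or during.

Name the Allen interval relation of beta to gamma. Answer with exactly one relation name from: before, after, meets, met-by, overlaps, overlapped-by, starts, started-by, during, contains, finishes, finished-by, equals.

before

beta = [11, 148]; gamma = [616, 736].
Compare endpoints: beta.start < gamma.start, beta.start < gamma.end, beta.end < gamma.start, beta.end < gamma.end.
That pattern is 'before'.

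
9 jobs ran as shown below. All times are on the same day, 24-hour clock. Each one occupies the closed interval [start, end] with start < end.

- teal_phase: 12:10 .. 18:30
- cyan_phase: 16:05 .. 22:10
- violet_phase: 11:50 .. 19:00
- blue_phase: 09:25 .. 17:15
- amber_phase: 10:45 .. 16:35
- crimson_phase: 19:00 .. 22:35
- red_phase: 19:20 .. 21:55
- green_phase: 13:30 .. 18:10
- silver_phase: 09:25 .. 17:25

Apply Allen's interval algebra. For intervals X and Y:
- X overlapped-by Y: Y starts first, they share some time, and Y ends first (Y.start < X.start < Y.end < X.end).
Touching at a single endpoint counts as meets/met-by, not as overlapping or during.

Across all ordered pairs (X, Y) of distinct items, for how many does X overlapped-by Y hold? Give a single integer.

Checking all 72 ordered pairs for relation 'overlapped-by'; matching pairs in alphabetical order:
(crimson_phase, cyan_phase): crimson_phase overlapped-by cyan_phase ✓
(cyan_phase, amber_phase): cyan_phase overlapped-by amber_phase ✓
(cyan_phase, blue_phase): cyan_phase overlapped-by blue_phase ✓
(cyan_phase, green_phase): cyan_phase overlapped-by green_phase ✓
(cyan_phase, silver_phase): cyan_phase overlapped-by silver_phase ✓
(cyan_phase, teal_phase): cyan_phase overlapped-by teal_phase ✓
(cyan_phase, violet_phase): cyan_phase overlapped-by violet_phase ✓
(green_phase, amber_phase): green_phase overlapped-by amber_phase ✓
(green_phase, blue_phase): green_phase overlapped-by blue_phase ✓
(green_phase, silver_phase): green_phase overlapped-by silver_phase ✓
(teal_phase, amber_phase): teal_phase overlapped-by amber_phase ✓
(teal_phase, blue_phase): teal_phase overlapped-by blue_phase ✓
(teal_phase, silver_phase): teal_phase overlapped-by silver_phase ✓
(violet_phase, amber_phase): violet_phase overlapped-by amber_phase ✓
(violet_phase, blue_phase): violet_phase overlapped-by blue_phase ✓
(violet_phase, silver_phase): violet_phase overlapped-by silver_phase ✓
Count: 16.

16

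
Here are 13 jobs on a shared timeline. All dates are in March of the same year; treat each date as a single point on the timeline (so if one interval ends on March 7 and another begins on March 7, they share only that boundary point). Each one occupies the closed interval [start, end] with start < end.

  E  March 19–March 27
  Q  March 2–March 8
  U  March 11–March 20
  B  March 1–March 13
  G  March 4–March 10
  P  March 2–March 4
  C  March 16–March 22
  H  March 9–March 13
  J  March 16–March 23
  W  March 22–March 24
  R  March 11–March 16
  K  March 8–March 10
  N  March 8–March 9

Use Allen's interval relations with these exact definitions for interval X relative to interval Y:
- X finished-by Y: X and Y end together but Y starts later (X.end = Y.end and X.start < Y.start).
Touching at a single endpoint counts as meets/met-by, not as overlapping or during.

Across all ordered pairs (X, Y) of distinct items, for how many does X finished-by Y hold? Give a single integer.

2

Checking all 156 ordered pairs for relation 'finished-by'; matching pairs in alphabetical order:
(B, H): B finished-by H ✓
(G, K): G finished-by K ✓
Count: 2.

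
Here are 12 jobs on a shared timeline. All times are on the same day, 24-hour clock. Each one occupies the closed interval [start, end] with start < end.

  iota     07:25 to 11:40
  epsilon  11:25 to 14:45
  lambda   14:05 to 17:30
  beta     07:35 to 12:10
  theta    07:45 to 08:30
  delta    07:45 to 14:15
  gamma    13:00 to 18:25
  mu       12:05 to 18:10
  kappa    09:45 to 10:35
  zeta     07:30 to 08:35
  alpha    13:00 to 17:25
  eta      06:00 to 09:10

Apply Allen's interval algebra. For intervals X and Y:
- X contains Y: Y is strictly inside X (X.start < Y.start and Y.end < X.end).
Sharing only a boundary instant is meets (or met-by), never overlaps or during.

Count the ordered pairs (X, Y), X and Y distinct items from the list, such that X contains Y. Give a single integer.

12

Checking all 132 ordered pairs for relation 'contains'; matching pairs in alphabetical order:
(beta, kappa): beta contains kappa ✓
(beta, theta): beta contains theta ✓
(delta, kappa): delta contains kappa ✓
(eta, theta): eta contains theta ✓
(eta, zeta): eta contains zeta ✓
(gamma, lambda): gamma contains lambda ✓
(iota, kappa): iota contains kappa ✓
(iota, theta): iota contains theta ✓
(iota, zeta): iota contains zeta ✓
(mu, alpha): mu contains alpha ✓
(mu, lambda): mu contains lambda ✓
(zeta, theta): zeta contains theta ✓
Count: 12.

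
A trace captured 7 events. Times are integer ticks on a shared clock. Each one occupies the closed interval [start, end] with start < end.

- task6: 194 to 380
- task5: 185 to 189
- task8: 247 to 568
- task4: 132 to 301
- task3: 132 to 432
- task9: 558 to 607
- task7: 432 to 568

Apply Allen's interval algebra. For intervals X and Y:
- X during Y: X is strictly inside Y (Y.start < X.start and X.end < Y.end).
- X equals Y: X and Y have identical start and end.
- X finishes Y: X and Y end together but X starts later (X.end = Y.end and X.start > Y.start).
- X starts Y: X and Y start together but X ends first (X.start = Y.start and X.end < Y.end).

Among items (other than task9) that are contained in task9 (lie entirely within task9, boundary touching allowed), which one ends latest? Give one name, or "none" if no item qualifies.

none

Target task9 = [558, 607].
task3 [132, 432] → before → excluded.
task4 [132, 301] → before → excluded.
task5 [185, 189] → before → excluded.
task6 [194, 380] → before → excluded.
task7 [432, 568] → overlaps → excluded.
task8 [247, 568] → overlaps → excluded.
No candidates → none.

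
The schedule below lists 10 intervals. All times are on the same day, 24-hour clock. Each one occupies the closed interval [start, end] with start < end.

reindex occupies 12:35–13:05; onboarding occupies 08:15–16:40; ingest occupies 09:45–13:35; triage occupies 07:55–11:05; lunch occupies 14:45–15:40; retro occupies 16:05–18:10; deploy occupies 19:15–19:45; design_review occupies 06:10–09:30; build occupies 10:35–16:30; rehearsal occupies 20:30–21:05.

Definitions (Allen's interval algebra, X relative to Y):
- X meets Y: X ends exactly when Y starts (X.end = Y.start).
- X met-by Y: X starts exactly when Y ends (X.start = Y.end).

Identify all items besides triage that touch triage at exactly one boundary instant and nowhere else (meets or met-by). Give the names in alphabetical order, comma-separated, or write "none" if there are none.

none

Target triage = [07:55, 11:05].
build [10:35, 16:30] → overlapped-by → no.
deploy [19:15, 19:45] → after → no.
design_review [06:10, 09:30] → overlaps → no.
ingest [09:45, 13:35] → overlapped-by → no.
lunch [14:45, 15:40] → after → no.
onboarding [08:15, 16:40] → overlapped-by → no.
rehearsal [20:30, 21:05] → after → no.
reindex [12:35, 13:05] → after → no.
retro [16:05, 18:10] → after → no.
Result: none.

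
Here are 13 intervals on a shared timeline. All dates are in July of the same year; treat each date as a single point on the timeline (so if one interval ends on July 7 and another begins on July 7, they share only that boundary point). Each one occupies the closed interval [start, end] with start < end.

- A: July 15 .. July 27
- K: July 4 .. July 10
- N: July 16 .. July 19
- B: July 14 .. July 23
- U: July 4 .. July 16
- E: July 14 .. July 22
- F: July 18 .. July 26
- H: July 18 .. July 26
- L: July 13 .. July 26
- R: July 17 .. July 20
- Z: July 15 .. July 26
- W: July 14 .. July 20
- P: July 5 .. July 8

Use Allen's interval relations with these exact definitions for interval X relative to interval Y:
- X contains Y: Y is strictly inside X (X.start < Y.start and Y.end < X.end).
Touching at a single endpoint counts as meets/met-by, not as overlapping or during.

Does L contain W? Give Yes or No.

Yes

L = [July 13, July 26], W = [July 14, July 20].
Actual relation of L to W: contains.
Asked whether 'contains' holds → Yes.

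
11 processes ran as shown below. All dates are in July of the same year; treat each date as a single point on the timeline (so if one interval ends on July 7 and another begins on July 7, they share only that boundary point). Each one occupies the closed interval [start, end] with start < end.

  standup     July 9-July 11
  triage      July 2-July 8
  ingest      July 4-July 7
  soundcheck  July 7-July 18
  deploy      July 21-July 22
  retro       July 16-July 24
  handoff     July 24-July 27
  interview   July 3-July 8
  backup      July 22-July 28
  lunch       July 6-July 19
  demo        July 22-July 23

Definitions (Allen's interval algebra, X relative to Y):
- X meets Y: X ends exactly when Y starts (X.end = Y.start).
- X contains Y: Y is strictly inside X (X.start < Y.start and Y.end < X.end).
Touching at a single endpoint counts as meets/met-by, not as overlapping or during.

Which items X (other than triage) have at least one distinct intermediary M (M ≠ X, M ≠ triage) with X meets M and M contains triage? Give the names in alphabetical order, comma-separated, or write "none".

none

Target triage = [July 2, July 8].
Intermediaries M with M contains triage: none.
Union: none.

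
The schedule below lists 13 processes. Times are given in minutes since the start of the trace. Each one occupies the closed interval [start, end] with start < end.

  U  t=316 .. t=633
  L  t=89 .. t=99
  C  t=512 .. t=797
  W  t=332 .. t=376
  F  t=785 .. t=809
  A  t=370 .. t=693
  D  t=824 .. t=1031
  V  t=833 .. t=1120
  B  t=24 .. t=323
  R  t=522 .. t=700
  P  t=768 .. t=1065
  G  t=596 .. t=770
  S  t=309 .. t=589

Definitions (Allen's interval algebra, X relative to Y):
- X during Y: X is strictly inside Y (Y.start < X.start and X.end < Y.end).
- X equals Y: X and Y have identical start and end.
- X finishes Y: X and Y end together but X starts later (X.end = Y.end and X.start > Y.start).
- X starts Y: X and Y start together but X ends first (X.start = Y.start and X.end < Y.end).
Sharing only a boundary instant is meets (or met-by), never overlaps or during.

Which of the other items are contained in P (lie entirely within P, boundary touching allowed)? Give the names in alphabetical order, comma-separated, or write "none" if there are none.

D, F

Target P = [t=768, t=1065].
A [t=370, t=693] → before → no.
B [t=24, t=323] → before → no.
C [t=512, t=797] → overlaps → no.
D [t=824, t=1031] → during → yes.
F [t=785, t=809] → during → yes.
G [t=596, t=770] → overlaps → no.
L [t=89, t=99] → before → no.
R [t=522, t=700] → before → no.
S [t=309, t=589] → before → no.
U [t=316, t=633] → before → no.
V [t=833, t=1120] → overlapped-by → no.
W [t=332, t=376] → before → no.
Result: D, F.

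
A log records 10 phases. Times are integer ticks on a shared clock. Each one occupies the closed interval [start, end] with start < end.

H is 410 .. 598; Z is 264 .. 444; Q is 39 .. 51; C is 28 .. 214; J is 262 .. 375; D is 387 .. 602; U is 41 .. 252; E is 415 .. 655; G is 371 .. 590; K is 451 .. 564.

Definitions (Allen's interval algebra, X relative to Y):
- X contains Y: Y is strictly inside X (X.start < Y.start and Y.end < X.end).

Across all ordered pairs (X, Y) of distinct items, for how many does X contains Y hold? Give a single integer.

Checking all 90 ordered pairs for relation 'contains'; matching pairs in alphabetical order:
(C, Q): C contains Q ✓
(D, H): D contains H ✓
(D, K): D contains K ✓
(E, K): E contains K ✓
(G, K): G contains K ✓
(H, K): H contains K ✓
Count: 6.

6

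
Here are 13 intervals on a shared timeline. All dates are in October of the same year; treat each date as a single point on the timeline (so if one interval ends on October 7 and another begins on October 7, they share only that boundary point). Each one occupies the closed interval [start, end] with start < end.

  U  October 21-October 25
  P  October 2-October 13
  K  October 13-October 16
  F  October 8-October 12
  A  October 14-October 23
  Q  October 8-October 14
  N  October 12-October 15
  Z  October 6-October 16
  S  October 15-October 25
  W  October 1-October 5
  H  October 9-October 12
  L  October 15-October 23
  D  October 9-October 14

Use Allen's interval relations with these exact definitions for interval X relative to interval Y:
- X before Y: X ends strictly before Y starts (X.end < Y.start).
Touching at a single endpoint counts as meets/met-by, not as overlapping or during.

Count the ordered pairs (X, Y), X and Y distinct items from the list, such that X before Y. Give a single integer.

34

Checking all 156 ordered pairs for relation 'before'; matching pairs in alphabetical order:
(D, L): D before L ✓
(D, S): D before S ✓
(D, U): D before U ✓
(F, A): F before A ✓
(F, K): F before K ✓
(F, L): F before L ✓
(F, S): F before S ✓
(F, U): F before U ✓
(H, A): H before A ✓
(H, K): H before K ✓
(H, L): H before L ✓
(H, S): H before S ✓
(H, U): H before U ✓
(K, U): K before U ✓
(N, U): N before U ✓
(P, A): P before A ✓
(P, L): P before L ✓
(P, S): P before S ✓
(P, U): P before U ✓
(Q, L): Q before L ✓
(Q, S): Q before S ✓
(Q, U): Q before U ✓
(W, A): W before A ✓
(W, D): W before D ✓
... plus 10 further pairs not listed.
Count: 34.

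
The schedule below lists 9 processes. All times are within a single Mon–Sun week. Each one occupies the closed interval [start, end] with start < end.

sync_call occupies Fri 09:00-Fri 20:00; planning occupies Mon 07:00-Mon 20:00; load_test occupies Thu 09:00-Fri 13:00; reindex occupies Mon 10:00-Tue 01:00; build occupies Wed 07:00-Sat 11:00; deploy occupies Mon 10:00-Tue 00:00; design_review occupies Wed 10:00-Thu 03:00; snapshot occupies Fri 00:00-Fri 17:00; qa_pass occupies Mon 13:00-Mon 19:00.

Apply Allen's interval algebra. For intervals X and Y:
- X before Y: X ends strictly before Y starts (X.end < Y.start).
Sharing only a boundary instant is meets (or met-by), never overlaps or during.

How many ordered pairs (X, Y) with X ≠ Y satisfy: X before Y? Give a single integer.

Checking all 72 ordered pairs for relation 'before'; matching pairs in alphabetical order:
(deploy, build): deploy before build ✓
(deploy, design_review): deploy before design_review ✓
(deploy, load_test): deploy before load_test ✓
(deploy, snapshot): deploy before snapshot ✓
(deploy, sync_call): deploy before sync_call ✓
(design_review, load_test): design_review before load_test ✓
(design_review, snapshot): design_review before snapshot ✓
(design_review, sync_call): design_review before sync_call ✓
(planning, build): planning before build ✓
(planning, design_review): planning before design_review ✓
(planning, load_test): planning before load_test ✓
(planning, snapshot): planning before snapshot ✓
(planning, sync_call): planning before sync_call ✓
(qa_pass, build): qa_pass before build ✓
(qa_pass, design_review): qa_pass before design_review ✓
(qa_pass, load_test): qa_pass before load_test ✓
(qa_pass, snapshot): qa_pass before snapshot ✓
(qa_pass, sync_call): qa_pass before sync_call ✓
(reindex, build): reindex before build ✓
(reindex, design_review): reindex before design_review ✓
(reindex, load_test): reindex before load_test ✓
(reindex, snapshot): reindex before snapshot ✓
(reindex, sync_call): reindex before sync_call ✓
Count: 23.

23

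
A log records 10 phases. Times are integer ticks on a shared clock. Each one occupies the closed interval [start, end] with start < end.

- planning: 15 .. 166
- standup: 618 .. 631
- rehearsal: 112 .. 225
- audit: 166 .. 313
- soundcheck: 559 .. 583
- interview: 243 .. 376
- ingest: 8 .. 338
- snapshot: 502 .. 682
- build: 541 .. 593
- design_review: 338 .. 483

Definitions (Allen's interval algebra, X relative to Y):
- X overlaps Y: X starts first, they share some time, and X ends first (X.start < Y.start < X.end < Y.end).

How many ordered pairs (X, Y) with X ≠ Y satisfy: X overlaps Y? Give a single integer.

5

Checking all 90 ordered pairs for relation 'overlaps'; matching pairs in alphabetical order:
(audit, interview): audit overlaps interview ✓
(ingest, interview): ingest overlaps interview ✓
(interview, design_review): interview overlaps design_review ✓
(planning, rehearsal): planning overlaps rehearsal ✓
(rehearsal, audit): rehearsal overlaps audit ✓
Count: 5.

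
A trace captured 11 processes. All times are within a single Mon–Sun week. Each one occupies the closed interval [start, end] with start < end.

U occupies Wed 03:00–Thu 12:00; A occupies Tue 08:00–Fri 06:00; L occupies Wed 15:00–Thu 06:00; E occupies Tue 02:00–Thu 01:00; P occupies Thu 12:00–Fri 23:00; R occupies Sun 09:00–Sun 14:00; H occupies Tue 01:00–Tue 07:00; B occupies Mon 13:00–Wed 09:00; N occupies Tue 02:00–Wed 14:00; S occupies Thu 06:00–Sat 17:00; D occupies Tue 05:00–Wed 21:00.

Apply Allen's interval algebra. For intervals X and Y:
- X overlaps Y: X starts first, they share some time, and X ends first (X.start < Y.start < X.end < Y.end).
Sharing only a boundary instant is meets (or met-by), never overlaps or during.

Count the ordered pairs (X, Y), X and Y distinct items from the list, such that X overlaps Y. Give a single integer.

20

Checking all 110 ordered pairs for relation 'overlaps'; matching pairs in alphabetical order:
(A, P): A overlaps P ✓
(A, S): A overlaps S ✓
(B, A): B overlaps A ✓
(B, D): B overlaps D ✓
(B, E): B overlaps E ✓
(B, N): B overlaps N ✓
(B, U): B overlaps U ✓
(D, A): D overlaps A ✓
(D, L): D overlaps L ✓
(D, U): D overlaps U ✓
(E, A): E overlaps A ✓
(E, L): E overlaps L ✓
(E, U): E overlaps U ✓
(H, D): H overlaps D ✓
(H, E): H overlaps E ✓
(H, N): H overlaps N ✓
(N, A): N overlaps A ✓
(N, D): N overlaps D ✓
(N, U): N overlaps U ✓
(U, S): U overlaps S ✓
Count: 20.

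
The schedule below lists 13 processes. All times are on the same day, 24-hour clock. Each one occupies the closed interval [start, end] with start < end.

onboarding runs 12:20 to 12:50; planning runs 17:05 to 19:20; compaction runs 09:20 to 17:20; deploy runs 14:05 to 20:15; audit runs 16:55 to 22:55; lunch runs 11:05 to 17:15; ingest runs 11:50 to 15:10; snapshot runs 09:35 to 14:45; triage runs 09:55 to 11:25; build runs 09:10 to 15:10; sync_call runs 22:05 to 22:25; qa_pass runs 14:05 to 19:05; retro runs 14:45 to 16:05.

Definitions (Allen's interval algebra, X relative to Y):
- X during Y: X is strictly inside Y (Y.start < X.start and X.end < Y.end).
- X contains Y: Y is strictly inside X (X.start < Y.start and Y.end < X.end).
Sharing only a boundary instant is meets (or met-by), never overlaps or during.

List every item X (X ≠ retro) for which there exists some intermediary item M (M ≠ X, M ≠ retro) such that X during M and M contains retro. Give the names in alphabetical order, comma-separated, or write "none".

ingest, lunch, onboarding, planning, snapshot, triage

Target retro = [14:45, 16:05].
Intermediaries M with M contains retro: compaction, deploy, lunch, qa_pass.
Via compaction — items with X during compaction: ingest, lunch, onboarding, snapshot, triage.
Via deploy — items with X during deploy: planning.
Via lunch — items with X during lunch: ingest, onboarding.
Via qa_pass — items with X during qa_pass: none.
Union: ingest, lunch, onboarding, planning, snapshot, triage.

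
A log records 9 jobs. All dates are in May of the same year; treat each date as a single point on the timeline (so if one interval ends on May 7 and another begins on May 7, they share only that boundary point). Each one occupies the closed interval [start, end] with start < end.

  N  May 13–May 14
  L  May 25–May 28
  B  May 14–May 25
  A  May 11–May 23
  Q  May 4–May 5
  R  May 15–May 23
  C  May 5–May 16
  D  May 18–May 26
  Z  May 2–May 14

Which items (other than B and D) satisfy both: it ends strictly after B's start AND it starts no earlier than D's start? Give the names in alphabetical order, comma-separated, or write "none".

L

Conditions: its end is strictly after B's start (X.end > May 14) AND its start is no earlier than D's start (X.start >= May 18).
A: end May 23 > May 14? ✓; start May 11 >= May 18? ✗ → no.
C: end May 16 > May 14? ✓; start May 5 >= May 18? ✗ → no.
L: end May 28 > May 14? ✓; start May 25 >= May 18? ✓ → yes.
N: end May 14 > May 14? ✗; start May 13 >= May 18? ✗ → no.
Q: end May 5 > May 14? ✗; start May 4 >= May 18? ✗ → no.
R: end May 23 > May 14? ✓; start May 15 >= May 18? ✗ → no.
Z: end May 14 > May 14? ✗; start May 2 >= May 18? ✗ → no.
Result: L.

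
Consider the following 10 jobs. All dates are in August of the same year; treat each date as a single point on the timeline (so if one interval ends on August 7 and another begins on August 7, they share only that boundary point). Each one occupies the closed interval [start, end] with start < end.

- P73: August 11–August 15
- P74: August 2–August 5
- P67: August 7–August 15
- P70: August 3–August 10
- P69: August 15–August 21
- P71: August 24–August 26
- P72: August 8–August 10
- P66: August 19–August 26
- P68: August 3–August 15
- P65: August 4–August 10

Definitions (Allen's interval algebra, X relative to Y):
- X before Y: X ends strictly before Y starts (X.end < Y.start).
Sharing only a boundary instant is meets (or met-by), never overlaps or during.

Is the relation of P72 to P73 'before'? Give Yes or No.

P72 = [August 8, August 10], P73 = [August 11, August 15].
Actual relation of P72 to P73: before.
Asked whether 'before' holds → Yes.

Yes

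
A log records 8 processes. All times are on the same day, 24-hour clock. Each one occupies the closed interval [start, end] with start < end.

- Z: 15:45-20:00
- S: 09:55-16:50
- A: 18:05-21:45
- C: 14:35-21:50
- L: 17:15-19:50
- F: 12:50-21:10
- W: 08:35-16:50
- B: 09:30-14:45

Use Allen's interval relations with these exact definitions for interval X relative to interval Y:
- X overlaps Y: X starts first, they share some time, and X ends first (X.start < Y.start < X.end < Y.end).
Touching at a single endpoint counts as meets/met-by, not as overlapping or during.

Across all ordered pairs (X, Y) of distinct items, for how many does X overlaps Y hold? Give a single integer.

Checking all 56 ordered pairs for relation 'overlaps'; matching pairs in alphabetical order:
(B, C): B overlaps C ✓
(B, F): B overlaps F ✓
(B, S): B overlaps S ✓
(F, A): F overlaps A ✓
(F, C): F overlaps C ✓
(L, A): L overlaps A ✓
(S, C): S overlaps C ✓
(S, F): S overlaps F ✓
(S, Z): S overlaps Z ✓
(W, C): W overlaps C ✓
(W, F): W overlaps F ✓
(W, Z): W overlaps Z ✓
(Z, A): Z overlaps A ✓
Count: 13.

13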